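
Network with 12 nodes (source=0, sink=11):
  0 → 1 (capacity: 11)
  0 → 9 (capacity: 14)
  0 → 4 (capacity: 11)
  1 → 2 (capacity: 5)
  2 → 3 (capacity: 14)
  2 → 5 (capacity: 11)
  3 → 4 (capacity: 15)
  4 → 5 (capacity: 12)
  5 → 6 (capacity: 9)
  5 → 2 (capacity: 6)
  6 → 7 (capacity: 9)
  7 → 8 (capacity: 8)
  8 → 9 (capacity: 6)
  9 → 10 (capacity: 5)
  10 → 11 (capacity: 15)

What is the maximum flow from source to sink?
Maximum flow = 5

Max flow: 5

Flow assignment:
  0 → 4: 5/11
  2 → 3: 2/14
  3 → 4: 2/15
  4 → 5: 7/12
  5 → 6: 5/9
  5 → 2: 2/6
  6 → 7: 5/9
  7 → 8: 5/8
  8 → 9: 5/6
  9 → 10: 5/5
  10 → 11: 5/15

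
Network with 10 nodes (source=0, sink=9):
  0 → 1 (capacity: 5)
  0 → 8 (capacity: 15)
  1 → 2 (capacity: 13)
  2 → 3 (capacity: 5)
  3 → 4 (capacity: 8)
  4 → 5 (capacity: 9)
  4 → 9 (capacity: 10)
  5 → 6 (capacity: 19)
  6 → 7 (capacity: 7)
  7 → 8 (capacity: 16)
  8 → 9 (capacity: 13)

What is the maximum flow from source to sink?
Maximum flow = 18

Max flow: 18

Flow assignment:
  0 → 1: 5/5
  0 → 8: 13/15
  1 → 2: 5/13
  2 → 3: 5/5
  3 → 4: 5/8
  4 → 9: 5/10
  8 → 9: 13/13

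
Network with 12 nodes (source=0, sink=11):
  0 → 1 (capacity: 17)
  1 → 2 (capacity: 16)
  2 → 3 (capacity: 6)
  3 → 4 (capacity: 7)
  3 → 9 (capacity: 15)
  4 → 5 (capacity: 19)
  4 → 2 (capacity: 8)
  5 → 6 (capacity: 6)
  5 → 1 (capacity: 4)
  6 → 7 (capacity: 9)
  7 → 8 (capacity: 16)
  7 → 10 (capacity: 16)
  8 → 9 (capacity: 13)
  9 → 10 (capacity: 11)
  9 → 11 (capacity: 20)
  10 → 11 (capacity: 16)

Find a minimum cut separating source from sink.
Min cut value = 6, edges: (2,3)

Min cut value: 6
Partition: S = [0, 1, 2], T = [3, 4, 5, 6, 7, 8, 9, 10, 11]
Cut edges: (2,3)

By max-flow min-cut theorem, max flow = min cut = 6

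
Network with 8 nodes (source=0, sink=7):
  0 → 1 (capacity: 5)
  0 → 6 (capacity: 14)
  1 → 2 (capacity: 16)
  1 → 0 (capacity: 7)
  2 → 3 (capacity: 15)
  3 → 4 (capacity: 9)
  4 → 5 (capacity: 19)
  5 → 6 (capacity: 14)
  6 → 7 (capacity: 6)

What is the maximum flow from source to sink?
Maximum flow = 6

Max flow: 6

Flow assignment:
  0 → 1: 5/5
  0 → 6: 1/14
  1 → 2: 5/16
  2 → 3: 5/15
  3 → 4: 5/9
  4 → 5: 5/19
  5 → 6: 5/14
  6 → 7: 6/6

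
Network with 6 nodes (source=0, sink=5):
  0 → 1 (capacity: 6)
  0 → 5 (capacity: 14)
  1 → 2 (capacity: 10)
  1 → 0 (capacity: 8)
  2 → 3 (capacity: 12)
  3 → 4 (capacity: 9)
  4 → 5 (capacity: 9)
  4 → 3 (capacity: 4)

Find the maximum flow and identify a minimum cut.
Max flow = 20, Min cut edges: (0,1), (0,5)

Maximum flow: 20
Minimum cut: (0,1), (0,5)
Partition: S = [0], T = [1, 2, 3, 4, 5]

Max-flow min-cut theorem verified: both equal 20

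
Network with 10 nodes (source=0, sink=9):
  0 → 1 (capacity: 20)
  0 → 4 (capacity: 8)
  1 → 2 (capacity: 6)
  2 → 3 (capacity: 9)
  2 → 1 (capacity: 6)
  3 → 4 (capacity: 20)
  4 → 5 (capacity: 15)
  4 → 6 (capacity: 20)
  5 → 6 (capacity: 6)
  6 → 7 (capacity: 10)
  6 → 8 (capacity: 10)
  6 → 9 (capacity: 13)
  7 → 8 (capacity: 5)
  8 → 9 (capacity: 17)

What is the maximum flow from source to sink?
Maximum flow = 14

Max flow: 14

Flow assignment:
  0 → 1: 6/20
  0 → 4: 8/8
  1 → 2: 6/6
  2 → 3: 6/9
  3 → 4: 6/20
  4 → 6: 14/20
  6 → 8: 1/10
  6 → 9: 13/13
  8 → 9: 1/17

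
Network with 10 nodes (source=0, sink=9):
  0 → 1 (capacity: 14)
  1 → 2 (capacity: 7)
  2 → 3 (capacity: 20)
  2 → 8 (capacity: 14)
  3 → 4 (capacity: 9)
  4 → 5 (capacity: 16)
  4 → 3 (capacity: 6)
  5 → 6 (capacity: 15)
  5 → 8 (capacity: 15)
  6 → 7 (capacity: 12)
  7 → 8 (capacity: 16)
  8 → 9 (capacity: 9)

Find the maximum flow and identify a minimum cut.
Max flow = 7, Min cut edges: (1,2)

Maximum flow: 7
Minimum cut: (1,2)
Partition: S = [0, 1], T = [2, 3, 4, 5, 6, 7, 8, 9]

Max-flow min-cut theorem verified: both equal 7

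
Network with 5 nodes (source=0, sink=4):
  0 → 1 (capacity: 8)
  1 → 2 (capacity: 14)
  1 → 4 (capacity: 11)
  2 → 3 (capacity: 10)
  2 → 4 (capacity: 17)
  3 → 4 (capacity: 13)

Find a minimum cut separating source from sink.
Min cut value = 8, edges: (0,1)

Min cut value: 8
Partition: S = [0], T = [1, 2, 3, 4]
Cut edges: (0,1)

By max-flow min-cut theorem, max flow = min cut = 8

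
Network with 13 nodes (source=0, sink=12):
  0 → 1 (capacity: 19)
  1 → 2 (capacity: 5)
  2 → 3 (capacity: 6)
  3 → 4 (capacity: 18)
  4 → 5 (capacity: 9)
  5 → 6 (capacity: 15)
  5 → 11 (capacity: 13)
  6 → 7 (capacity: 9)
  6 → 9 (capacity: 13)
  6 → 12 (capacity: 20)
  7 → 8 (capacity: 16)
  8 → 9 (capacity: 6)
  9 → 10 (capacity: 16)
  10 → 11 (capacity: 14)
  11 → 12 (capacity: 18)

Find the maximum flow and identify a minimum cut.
Max flow = 5, Min cut edges: (1,2)

Maximum flow: 5
Minimum cut: (1,2)
Partition: S = [0, 1], T = [2, 3, 4, 5, 6, 7, 8, 9, 10, 11, 12]

Max-flow min-cut theorem verified: both equal 5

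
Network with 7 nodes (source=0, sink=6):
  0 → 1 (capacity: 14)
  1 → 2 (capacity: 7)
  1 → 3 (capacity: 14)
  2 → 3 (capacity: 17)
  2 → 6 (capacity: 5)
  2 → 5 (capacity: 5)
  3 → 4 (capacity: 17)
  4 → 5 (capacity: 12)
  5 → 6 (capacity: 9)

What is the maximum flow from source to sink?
Maximum flow = 14

Max flow: 14

Flow assignment:
  0 → 1: 14/14
  1 → 2: 7/7
  1 → 3: 7/14
  2 → 6: 5/5
  2 → 5: 2/5
  3 → 4: 7/17
  4 → 5: 7/12
  5 → 6: 9/9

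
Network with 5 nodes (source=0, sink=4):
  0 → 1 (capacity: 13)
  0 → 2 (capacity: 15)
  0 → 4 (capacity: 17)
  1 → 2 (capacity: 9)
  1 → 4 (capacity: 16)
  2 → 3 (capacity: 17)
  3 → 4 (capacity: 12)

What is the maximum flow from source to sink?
Maximum flow = 42

Max flow: 42

Flow assignment:
  0 → 1: 13/13
  0 → 2: 12/15
  0 → 4: 17/17
  1 → 4: 13/16
  2 → 3: 12/17
  3 → 4: 12/12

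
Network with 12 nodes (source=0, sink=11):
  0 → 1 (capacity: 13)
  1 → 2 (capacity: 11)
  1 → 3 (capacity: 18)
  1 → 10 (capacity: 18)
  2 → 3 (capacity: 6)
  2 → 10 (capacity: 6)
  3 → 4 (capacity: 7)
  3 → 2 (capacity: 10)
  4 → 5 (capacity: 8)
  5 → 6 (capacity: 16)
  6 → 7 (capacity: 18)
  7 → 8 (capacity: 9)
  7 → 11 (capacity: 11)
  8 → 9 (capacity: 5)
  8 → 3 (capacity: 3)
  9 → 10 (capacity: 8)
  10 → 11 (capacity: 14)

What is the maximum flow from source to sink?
Maximum flow = 13

Max flow: 13

Flow assignment:
  0 → 1: 13/13
  1 → 10: 13/18
  10 → 11: 13/14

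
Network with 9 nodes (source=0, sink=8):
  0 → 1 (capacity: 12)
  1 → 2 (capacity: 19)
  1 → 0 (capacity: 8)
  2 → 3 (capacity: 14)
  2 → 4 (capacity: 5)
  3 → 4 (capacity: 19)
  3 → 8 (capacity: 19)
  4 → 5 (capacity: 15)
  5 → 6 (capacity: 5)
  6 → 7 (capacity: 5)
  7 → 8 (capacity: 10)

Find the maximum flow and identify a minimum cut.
Max flow = 12, Min cut edges: (0,1)

Maximum flow: 12
Minimum cut: (0,1)
Partition: S = [0], T = [1, 2, 3, 4, 5, 6, 7, 8]

Max-flow min-cut theorem verified: both equal 12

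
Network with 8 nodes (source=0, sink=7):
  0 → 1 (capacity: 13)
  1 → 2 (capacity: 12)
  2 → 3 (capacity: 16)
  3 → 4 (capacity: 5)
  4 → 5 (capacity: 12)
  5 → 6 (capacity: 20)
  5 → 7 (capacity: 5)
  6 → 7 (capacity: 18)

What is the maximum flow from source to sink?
Maximum flow = 5

Max flow: 5

Flow assignment:
  0 → 1: 5/13
  1 → 2: 5/12
  2 → 3: 5/16
  3 → 4: 5/5
  4 → 5: 5/12
  5 → 7: 5/5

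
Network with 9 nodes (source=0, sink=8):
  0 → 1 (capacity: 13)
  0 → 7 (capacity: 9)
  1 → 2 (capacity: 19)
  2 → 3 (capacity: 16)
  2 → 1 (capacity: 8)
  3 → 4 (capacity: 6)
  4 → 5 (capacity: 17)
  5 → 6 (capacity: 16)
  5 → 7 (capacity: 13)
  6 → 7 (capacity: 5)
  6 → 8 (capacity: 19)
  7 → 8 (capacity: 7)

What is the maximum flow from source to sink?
Maximum flow = 13

Max flow: 13

Flow assignment:
  0 → 1: 6/13
  0 → 7: 7/9
  1 → 2: 6/19
  2 → 3: 6/16
  3 → 4: 6/6
  4 → 5: 6/17
  5 → 6: 6/16
  6 → 8: 6/19
  7 → 8: 7/7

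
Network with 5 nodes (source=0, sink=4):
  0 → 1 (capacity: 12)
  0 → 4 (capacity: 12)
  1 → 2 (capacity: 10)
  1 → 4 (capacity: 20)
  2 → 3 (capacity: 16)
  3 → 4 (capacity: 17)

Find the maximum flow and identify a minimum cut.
Max flow = 24, Min cut edges: (0,1), (0,4)

Maximum flow: 24
Minimum cut: (0,1), (0,4)
Partition: S = [0], T = [1, 2, 3, 4]

Max-flow min-cut theorem verified: both equal 24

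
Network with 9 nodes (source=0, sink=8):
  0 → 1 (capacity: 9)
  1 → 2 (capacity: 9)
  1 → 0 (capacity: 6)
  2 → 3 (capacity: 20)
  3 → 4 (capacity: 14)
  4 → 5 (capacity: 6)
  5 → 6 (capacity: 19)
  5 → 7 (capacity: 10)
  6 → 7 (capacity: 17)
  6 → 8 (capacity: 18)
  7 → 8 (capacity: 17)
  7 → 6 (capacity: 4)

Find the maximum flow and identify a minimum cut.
Max flow = 6, Min cut edges: (4,5)

Maximum flow: 6
Minimum cut: (4,5)
Partition: S = [0, 1, 2, 3, 4], T = [5, 6, 7, 8]

Max-flow min-cut theorem verified: both equal 6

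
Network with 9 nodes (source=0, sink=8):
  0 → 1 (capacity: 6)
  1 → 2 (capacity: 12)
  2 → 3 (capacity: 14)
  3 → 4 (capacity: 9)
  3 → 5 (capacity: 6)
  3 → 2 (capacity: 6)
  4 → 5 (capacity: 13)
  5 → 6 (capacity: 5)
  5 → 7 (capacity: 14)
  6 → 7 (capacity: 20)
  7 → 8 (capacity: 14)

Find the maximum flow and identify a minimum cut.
Max flow = 6, Min cut edges: (0,1)

Maximum flow: 6
Minimum cut: (0,1)
Partition: S = [0], T = [1, 2, 3, 4, 5, 6, 7, 8]

Max-flow min-cut theorem verified: both equal 6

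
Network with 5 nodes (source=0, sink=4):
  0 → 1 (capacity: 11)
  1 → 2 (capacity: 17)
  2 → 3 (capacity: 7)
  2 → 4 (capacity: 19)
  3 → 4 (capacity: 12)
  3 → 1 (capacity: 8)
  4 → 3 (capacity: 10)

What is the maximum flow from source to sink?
Maximum flow = 11

Max flow: 11

Flow assignment:
  0 → 1: 11/11
  1 → 2: 11/17
  2 → 4: 11/19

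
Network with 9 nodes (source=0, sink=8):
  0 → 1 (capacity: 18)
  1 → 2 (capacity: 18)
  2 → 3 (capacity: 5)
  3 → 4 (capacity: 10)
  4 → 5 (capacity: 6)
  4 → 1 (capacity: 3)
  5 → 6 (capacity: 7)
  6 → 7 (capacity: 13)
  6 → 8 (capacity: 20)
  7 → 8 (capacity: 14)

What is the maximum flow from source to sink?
Maximum flow = 5

Max flow: 5

Flow assignment:
  0 → 1: 5/18
  1 → 2: 5/18
  2 → 3: 5/5
  3 → 4: 5/10
  4 → 5: 5/6
  5 → 6: 5/7
  6 → 8: 5/20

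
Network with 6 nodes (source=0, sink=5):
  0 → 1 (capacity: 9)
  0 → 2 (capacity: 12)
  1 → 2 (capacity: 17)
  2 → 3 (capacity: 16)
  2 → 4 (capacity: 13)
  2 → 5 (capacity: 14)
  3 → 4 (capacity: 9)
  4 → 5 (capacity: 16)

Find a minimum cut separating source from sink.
Min cut value = 21, edges: (0,1), (0,2)

Min cut value: 21
Partition: S = [0], T = [1, 2, 3, 4, 5]
Cut edges: (0,1), (0,2)

By max-flow min-cut theorem, max flow = min cut = 21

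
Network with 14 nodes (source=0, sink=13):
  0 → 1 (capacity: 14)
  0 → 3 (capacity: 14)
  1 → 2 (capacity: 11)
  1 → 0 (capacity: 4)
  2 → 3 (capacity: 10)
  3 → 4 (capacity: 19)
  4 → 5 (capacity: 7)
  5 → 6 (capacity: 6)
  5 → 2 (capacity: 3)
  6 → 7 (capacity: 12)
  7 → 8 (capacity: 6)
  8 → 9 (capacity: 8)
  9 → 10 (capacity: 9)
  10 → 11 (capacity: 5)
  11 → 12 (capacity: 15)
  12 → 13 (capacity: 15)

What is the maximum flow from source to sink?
Maximum flow = 5

Max flow: 5

Flow assignment:
  0 → 1: 5/14
  1 → 2: 5/11
  2 → 3: 5/10
  3 → 4: 5/19
  4 → 5: 5/7
  5 → 6: 5/6
  6 → 7: 5/12
  7 → 8: 5/6
  8 → 9: 5/8
  9 → 10: 5/9
  10 → 11: 5/5
  11 → 12: 5/15
  12 → 13: 5/15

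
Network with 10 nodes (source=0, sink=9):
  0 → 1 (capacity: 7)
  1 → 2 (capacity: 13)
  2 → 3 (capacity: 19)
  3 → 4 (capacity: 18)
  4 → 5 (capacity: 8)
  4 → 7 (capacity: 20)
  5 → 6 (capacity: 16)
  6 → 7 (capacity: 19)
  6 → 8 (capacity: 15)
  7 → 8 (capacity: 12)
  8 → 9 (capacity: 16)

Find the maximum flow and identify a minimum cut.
Max flow = 7, Min cut edges: (0,1)

Maximum flow: 7
Minimum cut: (0,1)
Partition: S = [0], T = [1, 2, 3, 4, 5, 6, 7, 8, 9]

Max-flow min-cut theorem verified: both equal 7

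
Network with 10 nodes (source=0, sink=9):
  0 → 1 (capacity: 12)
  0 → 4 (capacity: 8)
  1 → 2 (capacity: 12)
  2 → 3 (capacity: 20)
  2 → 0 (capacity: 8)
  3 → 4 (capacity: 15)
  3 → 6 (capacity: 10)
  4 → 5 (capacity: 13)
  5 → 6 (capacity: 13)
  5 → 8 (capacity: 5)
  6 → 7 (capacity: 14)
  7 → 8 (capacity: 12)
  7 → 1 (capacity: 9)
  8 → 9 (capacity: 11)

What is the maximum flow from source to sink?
Maximum flow = 11

Max flow: 11

Flow assignment:
  0 → 1: 9/12
  0 → 4: 3/8
  1 → 2: 12/12
  2 → 3: 11/20
  2 → 0: 1/8
  3 → 4: 5/15
  3 → 6: 6/10
  4 → 5: 8/13
  5 → 6: 8/13
  6 → 7: 14/14
  7 → 8: 11/12
  7 → 1: 3/9
  8 → 9: 11/11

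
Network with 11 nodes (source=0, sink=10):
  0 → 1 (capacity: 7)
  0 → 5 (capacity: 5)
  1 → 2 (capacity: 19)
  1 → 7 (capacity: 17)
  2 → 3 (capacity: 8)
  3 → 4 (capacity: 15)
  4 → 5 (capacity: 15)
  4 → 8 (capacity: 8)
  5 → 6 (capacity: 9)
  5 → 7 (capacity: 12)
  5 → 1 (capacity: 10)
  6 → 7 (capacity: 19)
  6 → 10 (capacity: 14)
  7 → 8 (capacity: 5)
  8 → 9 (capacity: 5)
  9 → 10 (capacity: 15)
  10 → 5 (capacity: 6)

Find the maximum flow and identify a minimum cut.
Max flow = 12, Min cut edges: (0,1), (0,5)

Maximum flow: 12
Minimum cut: (0,1), (0,5)
Partition: S = [0], T = [1, 2, 3, 4, 5, 6, 7, 8, 9, 10]

Max-flow min-cut theorem verified: both equal 12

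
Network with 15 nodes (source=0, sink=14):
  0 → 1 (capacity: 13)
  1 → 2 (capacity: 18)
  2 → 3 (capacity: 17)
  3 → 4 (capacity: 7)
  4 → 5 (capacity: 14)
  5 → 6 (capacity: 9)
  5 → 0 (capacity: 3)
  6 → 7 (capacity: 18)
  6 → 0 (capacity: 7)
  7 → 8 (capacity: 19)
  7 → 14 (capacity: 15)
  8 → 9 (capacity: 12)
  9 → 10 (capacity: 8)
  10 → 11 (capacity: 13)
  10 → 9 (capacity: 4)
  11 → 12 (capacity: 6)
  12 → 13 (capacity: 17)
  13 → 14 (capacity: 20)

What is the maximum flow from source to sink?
Maximum flow = 7

Max flow: 7

Flow assignment:
  0 → 1: 7/13
  1 → 2: 7/18
  2 → 3: 7/17
  3 → 4: 7/7
  4 → 5: 7/14
  5 → 6: 7/9
  6 → 7: 7/18
  7 → 14: 7/15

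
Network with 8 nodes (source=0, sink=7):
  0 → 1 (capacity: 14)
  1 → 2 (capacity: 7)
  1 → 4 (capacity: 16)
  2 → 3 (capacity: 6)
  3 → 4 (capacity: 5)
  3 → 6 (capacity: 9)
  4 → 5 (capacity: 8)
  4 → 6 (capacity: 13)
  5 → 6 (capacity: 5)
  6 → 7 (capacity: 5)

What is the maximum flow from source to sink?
Maximum flow = 5

Max flow: 5

Flow assignment:
  0 → 1: 5/14
  1 → 4: 5/16
  4 → 6: 5/13
  6 → 7: 5/5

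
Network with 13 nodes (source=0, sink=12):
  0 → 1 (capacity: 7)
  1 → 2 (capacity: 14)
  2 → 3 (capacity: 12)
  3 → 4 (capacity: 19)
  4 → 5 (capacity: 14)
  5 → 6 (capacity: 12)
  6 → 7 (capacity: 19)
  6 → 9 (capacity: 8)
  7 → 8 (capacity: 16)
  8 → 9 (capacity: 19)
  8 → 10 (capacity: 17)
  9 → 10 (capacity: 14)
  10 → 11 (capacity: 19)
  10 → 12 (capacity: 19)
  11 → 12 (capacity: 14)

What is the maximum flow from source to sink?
Maximum flow = 7

Max flow: 7

Flow assignment:
  0 → 1: 7/7
  1 → 2: 7/14
  2 → 3: 7/12
  3 → 4: 7/19
  4 → 5: 7/14
  5 → 6: 7/12
  6 → 9: 7/8
  9 → 10: 7/14
  10 → 12: 7/19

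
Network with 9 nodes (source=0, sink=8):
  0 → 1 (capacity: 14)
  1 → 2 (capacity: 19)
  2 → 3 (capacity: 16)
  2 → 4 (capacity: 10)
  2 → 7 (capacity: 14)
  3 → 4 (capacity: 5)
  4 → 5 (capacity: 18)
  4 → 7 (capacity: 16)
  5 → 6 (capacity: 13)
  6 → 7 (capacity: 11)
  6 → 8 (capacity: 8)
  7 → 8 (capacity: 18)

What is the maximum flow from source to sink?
Maximum flow = 14

Max flow: 14

Flow assignment:
  0 → 1: 14/14
  1 → 2: 14/19
  2 → 7: 14/14
  7 → 8: 14/18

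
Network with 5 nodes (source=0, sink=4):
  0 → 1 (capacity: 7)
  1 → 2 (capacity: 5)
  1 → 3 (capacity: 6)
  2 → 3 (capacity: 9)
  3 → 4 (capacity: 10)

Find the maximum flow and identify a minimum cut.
Max flow = 7, Min cut edges: (0,1)

Maximum flow: 7
Minimum cut: (0,1)
Partition: S = [0], T = [1, 2, 3, 4]

Max-flow min-cut theorem verified: both equal 7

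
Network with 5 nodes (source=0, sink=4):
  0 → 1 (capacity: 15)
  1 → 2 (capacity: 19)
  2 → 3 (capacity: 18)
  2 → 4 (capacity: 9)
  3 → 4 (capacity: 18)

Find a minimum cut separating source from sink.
Min cut value = 15, edges: (0,1)

Min cut value: 15
Partition: S = [0], T = [1, 2, 3, 4]
Cut edges: (0,1)

By max-flow min-cut theorem, max flow = min cut = 15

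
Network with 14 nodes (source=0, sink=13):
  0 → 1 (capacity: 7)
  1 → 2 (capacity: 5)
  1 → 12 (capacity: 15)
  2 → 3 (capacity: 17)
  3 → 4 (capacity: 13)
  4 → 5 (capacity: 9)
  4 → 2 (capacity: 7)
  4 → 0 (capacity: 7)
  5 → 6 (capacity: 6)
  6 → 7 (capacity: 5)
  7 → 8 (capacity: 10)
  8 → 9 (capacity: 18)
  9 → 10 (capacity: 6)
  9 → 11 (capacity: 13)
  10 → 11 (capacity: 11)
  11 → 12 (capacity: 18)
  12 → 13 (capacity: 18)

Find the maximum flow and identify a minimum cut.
Max flow = 7, Min cut edges: (0,1)

Maximum flow: 7
Minimum cut: (0,1)
Partition: S = [0], T = [1, 2, 3, 4, 5, 6, 7, 8, 9, 10, 11, 12, 13]

Max-flow min-cut theorem verified: both equal 7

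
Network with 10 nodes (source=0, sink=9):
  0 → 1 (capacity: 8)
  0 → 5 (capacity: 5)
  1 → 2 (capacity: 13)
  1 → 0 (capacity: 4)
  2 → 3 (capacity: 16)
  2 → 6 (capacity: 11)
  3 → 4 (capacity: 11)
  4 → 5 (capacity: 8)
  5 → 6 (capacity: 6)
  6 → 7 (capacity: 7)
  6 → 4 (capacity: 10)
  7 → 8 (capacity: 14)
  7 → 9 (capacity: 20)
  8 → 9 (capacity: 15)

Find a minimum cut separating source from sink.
Min cut value = 7, edges: (6,7)

Min cut value: 7
Partition: S = [0, 1, 2, 3, 4, 5, 6], T = [7, 8, 9]
Cut edges: (6,7)

By max-flow min-cut theorem, max flow = min cut = 7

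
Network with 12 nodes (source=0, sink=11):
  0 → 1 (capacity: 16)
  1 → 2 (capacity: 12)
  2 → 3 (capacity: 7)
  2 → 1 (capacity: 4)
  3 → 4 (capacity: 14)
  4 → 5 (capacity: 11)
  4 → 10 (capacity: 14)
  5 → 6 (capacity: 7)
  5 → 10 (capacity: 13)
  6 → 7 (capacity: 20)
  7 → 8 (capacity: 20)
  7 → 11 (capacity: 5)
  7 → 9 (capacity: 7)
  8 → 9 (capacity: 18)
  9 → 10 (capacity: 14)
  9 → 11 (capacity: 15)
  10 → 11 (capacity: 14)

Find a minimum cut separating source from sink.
Min cut value = 7, edges: (2,3)

Min cut value: 7
Partition: S = [0, 1, 2], T = [3, 4, 5, 6, 7, 8, 9, 10, 11]
Cut edges: (2,3)

By max-flow min-cut theorem, max flow = min cut = 7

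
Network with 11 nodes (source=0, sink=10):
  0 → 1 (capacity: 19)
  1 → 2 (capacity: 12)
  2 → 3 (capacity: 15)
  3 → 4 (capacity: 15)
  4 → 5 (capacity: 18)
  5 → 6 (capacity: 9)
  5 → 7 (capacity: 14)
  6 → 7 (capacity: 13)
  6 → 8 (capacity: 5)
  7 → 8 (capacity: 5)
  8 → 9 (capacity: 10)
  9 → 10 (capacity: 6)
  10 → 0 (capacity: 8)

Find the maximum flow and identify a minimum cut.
Max flow = 6, Min cut edges: (9,10)

Maximum flow: 6
Minimum cut: (9,10)
Partition: S = [0, 1, 2, 3, 4, 5, 6, 7, 8, 9], T = [10]

Max-flow min-cut theorem verified: both equal 6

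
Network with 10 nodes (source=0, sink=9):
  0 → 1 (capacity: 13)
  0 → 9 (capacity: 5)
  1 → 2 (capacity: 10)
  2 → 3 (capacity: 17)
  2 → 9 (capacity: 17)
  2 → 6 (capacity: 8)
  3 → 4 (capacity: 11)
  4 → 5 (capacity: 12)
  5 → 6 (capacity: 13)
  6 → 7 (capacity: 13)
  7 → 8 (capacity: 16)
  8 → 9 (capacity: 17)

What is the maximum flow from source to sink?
Maximum flow = 15

Max flow: 15

Flow assignment:
  0 → 1: 10/13
  0 → 9: 5/5
  1 → 2: 10/10
  2 → 9: 10/17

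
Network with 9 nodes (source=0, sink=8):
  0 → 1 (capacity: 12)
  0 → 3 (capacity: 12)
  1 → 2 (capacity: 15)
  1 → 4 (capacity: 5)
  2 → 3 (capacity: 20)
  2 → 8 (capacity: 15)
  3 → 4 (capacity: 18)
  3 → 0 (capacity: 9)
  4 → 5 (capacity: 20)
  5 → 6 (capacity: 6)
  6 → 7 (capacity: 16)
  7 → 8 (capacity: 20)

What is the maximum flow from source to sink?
Maximum flow = 18

Max flow: 18

Flow assignment:
  0 → 1: 12/12
  0 → 3: 6/12
  1 → 2: 12/15
  2 → 8: 12/15
  3 → 4: 6/18
  4 → 5: 6/20
  5 → 6: 6/6
  6 → 7: 6/16
  7 → 8: 6/20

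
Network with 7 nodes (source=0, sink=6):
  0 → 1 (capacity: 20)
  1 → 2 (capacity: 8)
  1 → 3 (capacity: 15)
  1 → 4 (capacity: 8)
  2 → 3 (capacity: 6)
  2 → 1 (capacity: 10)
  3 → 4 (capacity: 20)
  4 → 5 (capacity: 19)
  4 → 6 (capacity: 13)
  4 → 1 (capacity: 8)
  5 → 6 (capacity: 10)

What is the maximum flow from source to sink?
Maximum flow = 20

Max flow: 20

Flow assignment:
  0 → 1: 20/20
  1 → 3: 12/15
  1 → 4: 8/8
  3 → 4: 12/20
  4 → 5: 7/19
  4 → 6: 13/13
  5 → 6: 7/10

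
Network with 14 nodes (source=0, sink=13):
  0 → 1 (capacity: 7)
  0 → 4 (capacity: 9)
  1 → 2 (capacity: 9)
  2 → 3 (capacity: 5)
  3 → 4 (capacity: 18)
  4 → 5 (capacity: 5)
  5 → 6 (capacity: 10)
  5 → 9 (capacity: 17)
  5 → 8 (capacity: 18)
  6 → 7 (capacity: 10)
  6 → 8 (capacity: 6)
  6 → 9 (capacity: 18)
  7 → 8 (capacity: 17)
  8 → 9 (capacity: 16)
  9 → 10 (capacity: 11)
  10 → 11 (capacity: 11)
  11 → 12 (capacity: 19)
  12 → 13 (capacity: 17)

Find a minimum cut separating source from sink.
Min cut value = 5, edges: (4,5)

Min cut value: 5
Partition: S = [0, 1, 2, 3, 4], T = [5, 6, 7, 8, 9, 10, 11, 12, 13]
Cut edges: (4,5)

By max-flow min-cut theorem, max flow = min cut = 5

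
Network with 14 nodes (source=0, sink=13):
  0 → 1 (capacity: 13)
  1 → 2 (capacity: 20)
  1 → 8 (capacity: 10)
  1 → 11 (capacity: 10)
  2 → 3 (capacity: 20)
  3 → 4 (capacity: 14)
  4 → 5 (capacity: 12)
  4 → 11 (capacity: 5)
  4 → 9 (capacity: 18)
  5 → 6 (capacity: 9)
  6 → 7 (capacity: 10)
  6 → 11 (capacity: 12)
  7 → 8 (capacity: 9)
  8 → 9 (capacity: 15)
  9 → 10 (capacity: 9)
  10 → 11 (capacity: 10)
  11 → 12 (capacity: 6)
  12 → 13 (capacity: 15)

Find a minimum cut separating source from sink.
Min cut value = 6, edges: (11,12)

Min cut value: 6
Partition: S = [0, 1, 2, 3, 4, 5, 6, 7, 8, 9, 10, 11], T = [12, 13]
Cut edges: (11,12)

By max-flow min-cut theorem, max flow = min cut = 6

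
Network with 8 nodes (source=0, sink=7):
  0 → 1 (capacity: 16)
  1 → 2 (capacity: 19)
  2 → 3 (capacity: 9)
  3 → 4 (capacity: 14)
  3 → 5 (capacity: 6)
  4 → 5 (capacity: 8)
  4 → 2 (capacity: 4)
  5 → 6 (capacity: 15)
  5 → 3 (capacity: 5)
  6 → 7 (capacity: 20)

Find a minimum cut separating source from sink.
Min cut value = 9, edges: (2,3)

Min cut value: 9
Partition: S = [0, 1, 2], T = [3, 4, 5, 6, 7]
Cut edges: (2,3)

By max-flow min-cut theorem, max flow = min cut = 9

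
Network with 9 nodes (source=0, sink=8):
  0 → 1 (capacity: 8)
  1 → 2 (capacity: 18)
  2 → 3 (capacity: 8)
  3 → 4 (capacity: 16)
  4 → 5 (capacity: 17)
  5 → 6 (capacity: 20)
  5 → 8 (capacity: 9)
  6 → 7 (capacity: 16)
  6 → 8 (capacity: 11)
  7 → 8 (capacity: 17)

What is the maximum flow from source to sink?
Maximum flow = 8

Max flow: 8

Flow assignment:
  0 → 1: 8/8
  1 → 2: 8/18
  2 → 3: 8/8
  3 → 4: 8/16
  4 → 5: 8/17
  5 → 8: 8/9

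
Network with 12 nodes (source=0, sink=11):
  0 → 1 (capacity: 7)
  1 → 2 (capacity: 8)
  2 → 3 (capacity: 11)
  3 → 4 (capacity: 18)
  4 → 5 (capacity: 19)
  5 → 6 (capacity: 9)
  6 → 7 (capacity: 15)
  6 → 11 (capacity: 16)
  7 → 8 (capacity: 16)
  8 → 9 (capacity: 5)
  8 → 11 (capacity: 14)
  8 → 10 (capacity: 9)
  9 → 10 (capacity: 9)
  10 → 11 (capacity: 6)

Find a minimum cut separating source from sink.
Min cut value = 7, edges: (0,1)

Min cut value: 7
Partition: S = [0], T = [1, 2, 3, 4, 5, 6, 7, 8, 9, 10, 11]
Cut edges: (0,1)

By max-flow min-cut theorem, max flow = min cut = 7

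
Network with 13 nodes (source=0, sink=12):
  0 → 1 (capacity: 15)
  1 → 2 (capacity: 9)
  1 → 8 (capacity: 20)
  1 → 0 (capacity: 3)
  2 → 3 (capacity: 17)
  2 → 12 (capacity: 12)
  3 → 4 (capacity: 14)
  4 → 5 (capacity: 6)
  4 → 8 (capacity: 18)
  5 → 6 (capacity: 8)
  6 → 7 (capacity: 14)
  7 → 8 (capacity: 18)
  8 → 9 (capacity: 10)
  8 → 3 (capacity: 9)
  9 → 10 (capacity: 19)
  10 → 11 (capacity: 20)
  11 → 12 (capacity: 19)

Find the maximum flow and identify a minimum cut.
Max flow = 15, Min cut edges: (0,1)

Maximum flow: 15
Minimum cut: (0,1)
Partition: S = [0], T = [1, 2, 3, 4, 5, 6, 7, 8, 9, 10, 11, 12]

Max-flow min-cut theorem verified: both equal 15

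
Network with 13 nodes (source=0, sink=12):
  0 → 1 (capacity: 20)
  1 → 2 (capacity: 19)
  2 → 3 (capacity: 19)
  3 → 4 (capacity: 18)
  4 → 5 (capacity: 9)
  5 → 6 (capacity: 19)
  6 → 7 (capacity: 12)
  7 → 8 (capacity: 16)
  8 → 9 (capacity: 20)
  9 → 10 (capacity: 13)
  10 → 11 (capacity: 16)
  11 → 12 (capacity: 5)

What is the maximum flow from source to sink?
Maximum flow = 5

Max flow: 5

Flow assignment:
  0 → 1: 5/20
  1 → 2: 5/19
  2 → 3: 5/19
  3 → 4: 5/18
  4 → 5: 5/9
  5 → 6: 5/19
  6 → 7: 5/12
  7 → 8: 5/16
  8 → 9: 5/20
  9 → 10: 5/13
  10 → 11: 5/16
  11 → 12: 5/5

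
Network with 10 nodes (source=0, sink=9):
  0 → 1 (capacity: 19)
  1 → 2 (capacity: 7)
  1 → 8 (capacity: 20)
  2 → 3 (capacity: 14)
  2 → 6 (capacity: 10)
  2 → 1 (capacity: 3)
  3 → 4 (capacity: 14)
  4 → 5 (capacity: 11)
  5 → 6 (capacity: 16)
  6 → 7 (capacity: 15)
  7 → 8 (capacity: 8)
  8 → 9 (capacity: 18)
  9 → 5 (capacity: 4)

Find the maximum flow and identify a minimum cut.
Max flow = 18, Min cut edges: (8,9)

Maximum flow: 18
Minimum cut: (8,9)
Partition: S = [0, 1, 2, 3, 4, 5, 6, 7, 8], T = [9]

Max-flow min-cut theorem verified: both equal 18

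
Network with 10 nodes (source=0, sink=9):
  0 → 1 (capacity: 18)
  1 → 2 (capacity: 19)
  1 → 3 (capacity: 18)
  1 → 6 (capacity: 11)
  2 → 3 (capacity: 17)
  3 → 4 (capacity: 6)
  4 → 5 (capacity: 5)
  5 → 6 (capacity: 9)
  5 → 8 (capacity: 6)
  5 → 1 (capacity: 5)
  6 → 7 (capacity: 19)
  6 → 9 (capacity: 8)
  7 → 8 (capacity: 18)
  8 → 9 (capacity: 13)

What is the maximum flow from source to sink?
Maximum flow = 16

Max flow: 16

Flow assignment:
  0 → 1: 16/18
  1 → 3: 5/18
  1 → 6: 11/11
  3 → 4: 5/6
  4 → 5: 5/5
  5 → 8: 5/6
  6 → 7: 3/19
  6 → 9: 8/8
  7 → 8: 3/18
  8 → 9: 8/13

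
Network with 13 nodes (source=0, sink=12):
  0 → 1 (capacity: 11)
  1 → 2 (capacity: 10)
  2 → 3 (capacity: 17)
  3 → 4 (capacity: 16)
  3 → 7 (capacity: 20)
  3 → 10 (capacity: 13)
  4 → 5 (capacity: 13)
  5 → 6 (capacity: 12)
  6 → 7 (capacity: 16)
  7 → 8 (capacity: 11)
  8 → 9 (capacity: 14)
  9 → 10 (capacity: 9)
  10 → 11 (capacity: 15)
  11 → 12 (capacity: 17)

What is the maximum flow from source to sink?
Maximum flow = 10

Max flow: 10

Flow assignment:
  0 → 1: 10/11
  1 → 2: 10/10
  2 → 3: 10/17
  3 → 10: 10/13
  10 → 11: 10/15
  11 → 12: 10/17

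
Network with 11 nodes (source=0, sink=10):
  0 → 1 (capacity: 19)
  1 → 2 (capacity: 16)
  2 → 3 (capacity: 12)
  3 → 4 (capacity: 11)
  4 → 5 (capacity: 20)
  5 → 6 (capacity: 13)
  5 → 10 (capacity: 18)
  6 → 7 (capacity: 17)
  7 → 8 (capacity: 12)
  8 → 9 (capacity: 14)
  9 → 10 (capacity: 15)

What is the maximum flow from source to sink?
Maximum flow = 11

Max flow: 11

Flow assignment:
  0 → 1: 11/19
  1 → 2: 11/16
  2 → 3: 11/12
  3 → 4: 11/11
  4 → 5: 11/20
  5 → 10: 11/18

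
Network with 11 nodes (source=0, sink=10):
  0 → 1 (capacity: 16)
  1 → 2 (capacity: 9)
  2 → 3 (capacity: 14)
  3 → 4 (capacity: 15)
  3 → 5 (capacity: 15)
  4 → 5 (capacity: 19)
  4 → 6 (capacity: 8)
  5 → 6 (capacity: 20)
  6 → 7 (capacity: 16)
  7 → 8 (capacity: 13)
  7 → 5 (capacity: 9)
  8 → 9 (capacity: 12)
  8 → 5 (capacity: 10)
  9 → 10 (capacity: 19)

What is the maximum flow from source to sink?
Maximum flow = 9

Max flow: 9

Flow assignment:
  0 → 1: 9/16
  1 → 2: 9/9
  2 → 3: 9/14
  3 → 4: 9/15
  4 → 5: 1/19
  4 → 6: 8/8
  5 → 6: 1/20
  6 → 7: 9/16
  7 → 8: 9/13
  8 → 9: 9/12
  9 → 10: 9/19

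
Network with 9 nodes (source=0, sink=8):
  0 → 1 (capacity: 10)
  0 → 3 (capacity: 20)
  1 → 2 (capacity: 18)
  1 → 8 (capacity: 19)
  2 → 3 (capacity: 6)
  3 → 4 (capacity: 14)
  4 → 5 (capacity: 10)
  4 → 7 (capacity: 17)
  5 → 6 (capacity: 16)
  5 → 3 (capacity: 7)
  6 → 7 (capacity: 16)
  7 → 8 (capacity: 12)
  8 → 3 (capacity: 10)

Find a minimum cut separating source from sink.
Min cut value = 22, edges: (0,1), (7,8)

Min cut value: 22
Partition: S = [0, 2, 3, 4, 5, 6, 7], T = [1, 8]
Cut edges: (0,1), (7,8)

By max-flow min-cut theorem, max flow = min cut = 22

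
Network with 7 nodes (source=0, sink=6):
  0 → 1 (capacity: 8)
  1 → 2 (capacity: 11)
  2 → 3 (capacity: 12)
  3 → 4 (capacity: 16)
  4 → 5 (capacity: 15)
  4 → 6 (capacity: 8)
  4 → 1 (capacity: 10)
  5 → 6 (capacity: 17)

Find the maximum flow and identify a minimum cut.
Max flow = 8, Min cut edges: (0,1)

Maximum flow: 8
Minimum cut: (0,1)
Partition: S = [0], T = [1, 2, 3, 4, 5, 6]

Max-flow min-cut theorem verified: both equal 8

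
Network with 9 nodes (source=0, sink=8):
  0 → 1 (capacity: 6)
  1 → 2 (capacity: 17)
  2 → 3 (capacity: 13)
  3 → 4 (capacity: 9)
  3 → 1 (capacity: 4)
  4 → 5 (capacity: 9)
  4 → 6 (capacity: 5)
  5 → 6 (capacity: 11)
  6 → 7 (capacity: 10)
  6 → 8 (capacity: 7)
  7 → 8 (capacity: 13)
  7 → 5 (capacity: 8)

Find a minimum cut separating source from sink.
Min cut value = 6, edges: (0,1)

Min cut value: 6
Partition: S = [0], T = [1, 2, 3, 4, 5, 6, 7, 8]
Cut edges: (0,1)

By max-flow min-cut theorem, max flow = min cut = 6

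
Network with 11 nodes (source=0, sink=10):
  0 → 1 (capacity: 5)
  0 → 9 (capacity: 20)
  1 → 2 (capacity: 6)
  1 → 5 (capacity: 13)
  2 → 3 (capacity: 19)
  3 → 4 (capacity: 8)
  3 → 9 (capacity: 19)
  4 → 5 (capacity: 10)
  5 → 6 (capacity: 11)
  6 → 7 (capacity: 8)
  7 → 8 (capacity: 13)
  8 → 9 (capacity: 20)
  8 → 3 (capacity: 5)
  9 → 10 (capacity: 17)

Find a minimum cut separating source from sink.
Min cut value = 17, edges: (9,10)

Min cut value: 17
Partition: S = [0, 1, 2, 3, 4, 5, 6, 7, 8, 9], T = [10]
Cut edges: (9,10)

By max-flow min-cut theorem, max flow = min cut = 17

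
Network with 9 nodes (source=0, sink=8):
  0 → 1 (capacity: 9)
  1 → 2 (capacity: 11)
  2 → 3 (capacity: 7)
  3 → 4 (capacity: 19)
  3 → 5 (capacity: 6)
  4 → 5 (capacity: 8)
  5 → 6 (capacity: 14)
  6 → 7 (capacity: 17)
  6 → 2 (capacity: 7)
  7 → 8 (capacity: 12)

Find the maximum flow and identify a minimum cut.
Max flow = 7, Min cut edges: (2,3)

Maximum flow: 7
Minimum cut: (2,3)
Partition: S = [0, 1, 2], T = [3, 4, 5, 6, 7, 8]

Max-flow min-cut theorem verified: both equal 7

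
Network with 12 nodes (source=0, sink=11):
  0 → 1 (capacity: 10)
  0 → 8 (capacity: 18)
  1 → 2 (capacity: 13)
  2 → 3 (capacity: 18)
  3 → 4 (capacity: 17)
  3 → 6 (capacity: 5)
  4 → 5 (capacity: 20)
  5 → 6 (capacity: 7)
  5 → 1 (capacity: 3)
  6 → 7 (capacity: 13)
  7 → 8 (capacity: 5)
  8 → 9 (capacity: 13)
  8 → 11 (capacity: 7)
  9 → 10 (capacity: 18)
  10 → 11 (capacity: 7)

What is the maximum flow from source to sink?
Maximum flow = 14

Max flow: 14

Flow assignment:
  0 → 1: 5/10
  0 → 8: 9/18
  1 → 2: 8/13
  2 → 3: 8/18
  3 → 4: 3/17
  3 → 6: 5/5
  4 → 5: 3/20
  5 → 1: 3/3
  6 → 7: 5/13
  7 → 8: 5/5
  8 → 9: 7/13
  8 → 11: 7/7
  9 → 10: 7/18
  10 → 11: 7/7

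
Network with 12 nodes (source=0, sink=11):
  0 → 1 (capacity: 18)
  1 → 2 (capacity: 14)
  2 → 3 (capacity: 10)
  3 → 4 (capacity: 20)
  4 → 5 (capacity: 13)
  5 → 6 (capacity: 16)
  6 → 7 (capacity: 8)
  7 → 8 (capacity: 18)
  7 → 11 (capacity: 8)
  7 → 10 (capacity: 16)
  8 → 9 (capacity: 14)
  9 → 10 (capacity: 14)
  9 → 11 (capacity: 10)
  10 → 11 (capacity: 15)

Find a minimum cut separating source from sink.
Min cut value = 8, edges: (6,7)

Min cut value: 8
Partition: S = [0, 1, 2, 3, 4, 5, 6], T = [7, 8, 9, 10, 11]
Cut edges: (6,7)

By max-flow min-cut theorem, max flow = min cut = 8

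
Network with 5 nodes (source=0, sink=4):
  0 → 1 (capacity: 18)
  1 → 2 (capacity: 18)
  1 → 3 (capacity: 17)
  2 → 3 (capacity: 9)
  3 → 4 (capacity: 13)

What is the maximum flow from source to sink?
Maximum flow = 13

Max flow: 13

Flow assignment:
  0 → 1: 13/18
  1 → 3: 13/17
  3 → 4: 13/13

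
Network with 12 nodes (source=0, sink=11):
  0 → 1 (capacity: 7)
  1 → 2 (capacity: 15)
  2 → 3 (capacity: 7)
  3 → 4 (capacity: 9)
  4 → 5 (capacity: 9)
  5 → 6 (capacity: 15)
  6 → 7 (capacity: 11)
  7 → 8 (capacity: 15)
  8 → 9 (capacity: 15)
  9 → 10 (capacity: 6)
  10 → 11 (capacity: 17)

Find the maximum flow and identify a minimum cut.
Max flow = 6, Min cut edges: (9,10)

Maximum flow: 6
Minimum cut: (9,10)
Partition: S = [0, 1, 2, 3, 4, 5, 6, 7, 8, 9], T = [10, 11]

Max-flow min-cut theorem verified: both equal 6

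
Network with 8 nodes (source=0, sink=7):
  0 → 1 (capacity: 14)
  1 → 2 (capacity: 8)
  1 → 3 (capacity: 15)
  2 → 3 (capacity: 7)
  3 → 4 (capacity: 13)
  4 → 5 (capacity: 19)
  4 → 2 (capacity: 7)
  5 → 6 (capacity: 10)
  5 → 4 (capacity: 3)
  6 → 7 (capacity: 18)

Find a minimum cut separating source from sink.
Min cut value = 10, edges: (5,6)

Min cut value: 10
Partition: S = [0, 1, 2, 3, 4, 5], T = [6, 7]
Cut edges: (5,6)

By max-flow min-cut theorem, max flow = min cut = 10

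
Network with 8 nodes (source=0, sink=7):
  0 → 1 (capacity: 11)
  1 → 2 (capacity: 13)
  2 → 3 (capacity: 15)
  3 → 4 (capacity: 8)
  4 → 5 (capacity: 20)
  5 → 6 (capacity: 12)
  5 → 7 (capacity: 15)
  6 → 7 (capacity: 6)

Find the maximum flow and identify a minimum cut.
Max flow = 8, Min cut edges: (3,4)

Maximum flow: 8
Minimum cut: (3,4)
Partition: S = [0, 1, 2, 3], T = [4, 5, 6, 7]

Max-flow min-cut theorem verified: both equal 8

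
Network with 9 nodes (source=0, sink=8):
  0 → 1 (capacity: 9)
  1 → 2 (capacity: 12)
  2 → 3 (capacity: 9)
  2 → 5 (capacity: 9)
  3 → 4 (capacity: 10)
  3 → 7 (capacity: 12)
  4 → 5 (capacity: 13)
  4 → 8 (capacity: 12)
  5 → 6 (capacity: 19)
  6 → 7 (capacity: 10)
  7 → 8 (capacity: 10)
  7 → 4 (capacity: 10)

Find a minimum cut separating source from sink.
Min cut value = 9, edges: (0,1)

Min cut value: 9
Partition: S = [0], T = [1, 2, 3, 4, 5, 6, 7, 8]
Cut edges: (0,1)

By max-flow min-cut theorem, max flow = min cut = 9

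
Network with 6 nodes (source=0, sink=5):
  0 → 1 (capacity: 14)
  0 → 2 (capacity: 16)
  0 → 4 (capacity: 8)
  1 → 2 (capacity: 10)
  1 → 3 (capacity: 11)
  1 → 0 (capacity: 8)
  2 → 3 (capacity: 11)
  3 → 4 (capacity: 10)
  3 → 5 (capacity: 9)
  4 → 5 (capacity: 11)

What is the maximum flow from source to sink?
Maximum flow = 20

Max flow: 20

Flow assignment:
  0 → 1: 8/14
  0 → 2: 11/16
  0 → 4: 1/8
  1 → 3: 8/11
  2 → 3: 11/11
  3 → 4: 10/10
  3 → 5: 9/9
  4 → 5: 11/11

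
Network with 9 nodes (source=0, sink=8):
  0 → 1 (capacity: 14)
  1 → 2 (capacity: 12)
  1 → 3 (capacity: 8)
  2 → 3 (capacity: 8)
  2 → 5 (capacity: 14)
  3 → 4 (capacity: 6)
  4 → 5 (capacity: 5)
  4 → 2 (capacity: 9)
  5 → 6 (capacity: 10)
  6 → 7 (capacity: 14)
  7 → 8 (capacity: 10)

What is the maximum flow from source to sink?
Maximum flow = 10

Max flow: 10

Flow assignment:
  0 → 1: 10/14
  1 → 2: 8/12
  1 → 3: 2/8
  2 → 5: 8/14
  3 → 4: 2/6
  4 → 5: 2/5
  5 → 6: 10/10
  6 → 7: 10/14
  7 → 8: 10/10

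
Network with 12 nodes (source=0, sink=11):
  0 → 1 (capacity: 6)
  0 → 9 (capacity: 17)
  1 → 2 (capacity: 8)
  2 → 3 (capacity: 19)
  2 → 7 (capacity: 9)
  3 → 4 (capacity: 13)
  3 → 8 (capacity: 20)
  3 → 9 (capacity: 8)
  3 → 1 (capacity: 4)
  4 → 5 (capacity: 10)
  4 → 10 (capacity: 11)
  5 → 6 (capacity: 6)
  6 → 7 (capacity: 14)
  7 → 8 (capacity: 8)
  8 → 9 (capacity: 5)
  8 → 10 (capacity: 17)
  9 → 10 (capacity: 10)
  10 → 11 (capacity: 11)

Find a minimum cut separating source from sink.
Min cut value = 11, edges: (10,11)

Min cut value: 11
Partition: S = [0, 1, 2, 3, 4, 5, 6, 7, 8, 9, 10], T = [11]
Cut edges: (10,11)

By max-flow min-cut theorem, max flow = min cut = 11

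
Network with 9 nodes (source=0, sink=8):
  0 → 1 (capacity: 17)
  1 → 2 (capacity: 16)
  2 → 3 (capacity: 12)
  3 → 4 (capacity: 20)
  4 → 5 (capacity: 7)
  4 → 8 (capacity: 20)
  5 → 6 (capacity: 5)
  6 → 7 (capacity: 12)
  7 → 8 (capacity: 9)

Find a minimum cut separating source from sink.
Min cut value = 12, edges: (2,3)

Min cut value: 12
Partition: S = [0, 1, 2], T = [3, 4, 5, 6, 7, 8]
Cut edges: (2,3)

By max-flow min-cut theorem, max flow = min cut = 12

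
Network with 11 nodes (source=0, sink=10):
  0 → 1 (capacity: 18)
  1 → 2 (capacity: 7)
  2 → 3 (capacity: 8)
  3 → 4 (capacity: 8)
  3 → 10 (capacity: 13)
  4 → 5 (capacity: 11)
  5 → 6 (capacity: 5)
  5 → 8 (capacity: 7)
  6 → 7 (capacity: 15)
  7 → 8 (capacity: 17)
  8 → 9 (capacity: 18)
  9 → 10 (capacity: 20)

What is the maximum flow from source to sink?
Maximum flow = 7

Max flow: 7

Flow assignment:
  0 → 1: 7/18
  1 → 2: 7/7
  2 → 3: 7/8
  3 → 10: 7/13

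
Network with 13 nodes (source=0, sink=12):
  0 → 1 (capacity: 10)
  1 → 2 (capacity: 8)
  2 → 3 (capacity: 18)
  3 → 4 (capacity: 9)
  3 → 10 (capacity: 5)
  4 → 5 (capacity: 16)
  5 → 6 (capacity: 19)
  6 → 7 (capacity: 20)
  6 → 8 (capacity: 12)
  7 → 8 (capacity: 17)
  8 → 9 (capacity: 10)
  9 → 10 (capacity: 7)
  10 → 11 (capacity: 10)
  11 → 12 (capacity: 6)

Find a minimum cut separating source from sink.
Min cut value = 6, edges: (11,12)

Min cut value: 6
Partition: S = [0, 1, 2, 3, 4, 5, 6, 7, 8, 9, 10, 11], T = [12]
Cut edges: (11,12)

By max-flow min-cut theorem, max flow = min cut = 6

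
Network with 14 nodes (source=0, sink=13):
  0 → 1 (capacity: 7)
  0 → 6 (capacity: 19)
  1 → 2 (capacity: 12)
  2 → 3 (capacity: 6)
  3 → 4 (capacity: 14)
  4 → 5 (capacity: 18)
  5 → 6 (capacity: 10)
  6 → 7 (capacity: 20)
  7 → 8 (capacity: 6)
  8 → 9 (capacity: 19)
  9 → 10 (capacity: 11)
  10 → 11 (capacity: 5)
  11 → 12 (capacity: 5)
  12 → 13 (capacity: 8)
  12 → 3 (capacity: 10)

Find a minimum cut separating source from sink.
Min cut value = 5, edges: (11,12)

Min cut value: 5
Partition: S = [0, 1, 2, 3, 4, 5, 6, 7, 8, 9, 10, 11], T = [12, 13]
Cut edges: (11,12)

By max-flow min-cut theorem, max flow = min cut = 5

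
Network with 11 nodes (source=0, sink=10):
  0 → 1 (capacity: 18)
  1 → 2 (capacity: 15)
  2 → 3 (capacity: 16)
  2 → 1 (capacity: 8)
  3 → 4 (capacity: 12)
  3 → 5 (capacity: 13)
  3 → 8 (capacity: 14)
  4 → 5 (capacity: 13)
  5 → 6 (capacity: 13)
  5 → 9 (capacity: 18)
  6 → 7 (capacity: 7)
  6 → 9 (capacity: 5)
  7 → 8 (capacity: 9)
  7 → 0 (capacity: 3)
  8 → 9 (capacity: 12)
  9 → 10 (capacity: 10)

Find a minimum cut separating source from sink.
Min cut value = 10, edges: (9,10)

Min cut value: 10
Partition: S = [0, 1, 2, 3, 4, 5, 6, 7, 8, 9], T = [10]
Cut edges: (9,10)

By max-flow min-cut theorem, max flow = min cut = 10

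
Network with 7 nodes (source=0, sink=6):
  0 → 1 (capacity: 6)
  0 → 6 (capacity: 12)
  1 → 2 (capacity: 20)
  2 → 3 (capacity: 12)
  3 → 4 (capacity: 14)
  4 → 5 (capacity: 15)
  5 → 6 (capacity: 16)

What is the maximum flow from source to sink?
Maximum flow = 18

Max flow: 18

Flow assignment:
  0 → 1: 6/6
  0 → 6: 12/12
  1 → 2: 6/20
  2 → 3: 6/12
  3 → 4: 6/14
  4 → 5: 6/15
  5 → 6: 6/16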